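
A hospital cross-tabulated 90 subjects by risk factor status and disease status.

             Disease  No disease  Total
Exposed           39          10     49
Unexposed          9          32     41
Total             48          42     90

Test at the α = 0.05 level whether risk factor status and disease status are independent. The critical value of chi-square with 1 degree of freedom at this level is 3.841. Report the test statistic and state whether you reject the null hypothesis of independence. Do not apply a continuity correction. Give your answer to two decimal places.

29.80; reject H₀

Grand total N = 90.
Expected counts (row total × column total / N):
  Exposed, Disease: 49×48/90 = 26.1333
  Exposed, No disease: 49×42/90 = 22.8667
  Unexposed, Disease: 41×48/90 = 21.8667
  Unexposed, No disease: 41×42/90 = 19.1333
Contributions (O − E)²/E:
  (39 − 26.1333)²/26.1333 = 6.3349
  (10 − 22.8667)²/22.8667 = 7.2399
  (9 − 21.8667)²/21.8667 = 7.5710
  (32 − 19.1333)²/19.1333 = 8.6526
χ² = 6.3349 + 7.2399 + 7.5710 + 8.6526 = 29.80
df = (2−1)(2−1) = 1. Since 29.80 > 3.841, reject the null hypothesis of independence at α = 0.05.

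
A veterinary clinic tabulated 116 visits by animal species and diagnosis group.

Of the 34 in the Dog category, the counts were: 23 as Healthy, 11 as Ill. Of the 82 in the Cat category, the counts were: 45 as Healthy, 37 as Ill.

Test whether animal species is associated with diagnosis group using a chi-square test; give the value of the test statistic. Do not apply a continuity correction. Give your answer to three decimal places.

Row totals: 34, 82. Column totals: 68, 48. Grand total N = 116.
Expected counts (row total × column total / N):
  Dog, Healthy: 34×68/116 = 19.9310
  Dog, Ill: 34×48/116 = 14.0690
  Cat, Healthy: 82×68/116 = 48.0690
  Cat, Ill: 82×48/116 = 33.9310
Contributions (O − E)²/E:
  (23 − 19.9310)²/19.9310 = 0.4726
  (11 − 14.0690)²/14.0690 = 0.6695
  (45 − 48.0690)²/48.0690 = 0.1959
  (37 − 33.9310)²/33.9310 = 0.2776
χ² = 0.4726 + 0.6695 + 0.1959 + 0.2776 = 1.616

1.616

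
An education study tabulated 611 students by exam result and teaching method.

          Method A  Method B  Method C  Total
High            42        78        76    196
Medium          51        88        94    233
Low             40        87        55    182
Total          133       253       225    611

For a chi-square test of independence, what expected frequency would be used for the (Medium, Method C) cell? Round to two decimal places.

85.80

Row total (Medium) = 233; column total (Method C) = 225; grand total N = 611.
Expected count = (row total × column total) / N = 233 × 225 / 611 = 85.80.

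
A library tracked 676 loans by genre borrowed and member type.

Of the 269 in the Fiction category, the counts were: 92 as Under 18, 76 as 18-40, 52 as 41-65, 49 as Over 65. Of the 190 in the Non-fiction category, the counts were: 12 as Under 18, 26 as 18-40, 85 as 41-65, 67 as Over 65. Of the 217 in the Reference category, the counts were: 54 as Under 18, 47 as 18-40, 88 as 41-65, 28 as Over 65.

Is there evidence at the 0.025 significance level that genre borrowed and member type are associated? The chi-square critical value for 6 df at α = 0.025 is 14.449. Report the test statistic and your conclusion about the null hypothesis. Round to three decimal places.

Row totals: 269, 190, 217. Column totals: 158, 149, 225, 144. Grand total N = 676.
Expected counts (row total × column total / N):
  Fiction, Under 18: 269×158/676 = 62.8728
  Fiction, 18-40: 269×149/676 = 59.2914
  Fiction, 41-65: 269×225/676 = 89.5340
  Fiction, Over 65: 269×144/676 = 57.3018
  Non-fiction, Under 18: 190×158/676 = 44.4083
  Non-fiction, 18-40: 190×149/676 = 41.8787
  Non-fiction, 41-65: 190×225/676 = 63.2396
  Non-fiction, Over 65: 190×144/676 = 40.4734
  Reference, Under 18: 217×158/676 = 50.7189
  Reference, 18-40: 217×149/676 = 47.8299
  Reference, 41-65: 217×225/676 = 72.2263
  Reference, Over 65: 217×144/676 = 46.2249
Contributions (O − E)²/E:
  (92 − 62.8728)²/62.8728 = 13.4938
  (76 − 59.2914)²/59.2914 = 4.7086
  (52 − 89.5340)²/89.5340 = 15.7348
  (49 − 57.3018)²/57.3018 = 1.2028
  (12 − 44.4083)²/44.4083 = 23.6509
  (26 − 41.8787)²/41.8787 = 6.0206
  (85 − 63.2396)²/63.2396 = 7.4876
  (67 − 40.4734)²/40.4734 = 17.3858
  (54 − 50.7189)²/50.7189 = 0.2123
  (47 − 47.8299)²/47.8299 = 0.0144
  (88 − 72.2263)²/72.2263 = 3.4449
  (28 − 46.2249)²/46.2249 = 7.1855
χ² = 13.4938 + 4.7086 + 15.7348 + 1.2028 + 23.6509 + 6.0206 + 7.4876 + 17.3858 + 0.2123 + 0.0144 + 3.4449 + 7.1855 = 100.542
df = (3−1)(4−1) = 6. Since 100.542 > 14.449, reject the null hypothesis of independence at α = 0.025.

100.542; reject H₀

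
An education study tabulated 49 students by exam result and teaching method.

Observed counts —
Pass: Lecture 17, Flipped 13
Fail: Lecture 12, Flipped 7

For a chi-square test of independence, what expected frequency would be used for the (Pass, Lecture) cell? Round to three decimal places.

17.755

Row total (Pass) = 30; column total (Lecture) = 29; grand total N = 49.
Expected count = (row total × column total) / N = 30 × 29 / 49 = 17.755.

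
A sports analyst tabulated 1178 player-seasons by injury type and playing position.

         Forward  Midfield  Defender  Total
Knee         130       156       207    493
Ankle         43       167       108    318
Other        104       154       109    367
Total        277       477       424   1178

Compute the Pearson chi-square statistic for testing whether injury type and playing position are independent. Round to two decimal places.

49.25

Grand total N = 1178.
Expected counts (row total × column total / N):
  Knee, Forward: 493×277/1178 = 115.926
  Knee, Midfield: 493×477/1178 = 199.627
  Knee, Defender: 493×424/1178 = 177.447
  Ankle, Forward: 318×277/1178 = 74.776
  Ankle, Midfield: 318×477/1178 = 128.766
  Ankle, Defender: 318×424/1178 = 114.458
  Other, Forward: 367×277/1178 = 86.298
  Other, Midfield: 367×477/1178 = 148.607
  Other, Defender: 367×424/1178 = 132.095
Contributions (O − E)²/E:
  (130 − 115.926)²/115.926 = 1.7087
  (156 − 199.627)²/199.627 = 9.5344
  (207 − 177.447)²/177.447 = 4.9219
  (43 − 74.776)²/74.776 = 13.5032
  (167 − 128.766)²/128.766 = 11.3527
  (108 − 114.458)²/114.458 = 0.3644
  (104 − 86.298)²/86.298 = 3.6311
  (154 − 148.607)²/148.607 = 0.1957
  (109 − 132.095)²/132.095 = 4.0378
χ² = 1.7087 + 9.5344 + 4.9219 + 13.5032 + 11.3527 + 0.3644 + 3.6311 + 0.1957 + 4.0378 = 49.25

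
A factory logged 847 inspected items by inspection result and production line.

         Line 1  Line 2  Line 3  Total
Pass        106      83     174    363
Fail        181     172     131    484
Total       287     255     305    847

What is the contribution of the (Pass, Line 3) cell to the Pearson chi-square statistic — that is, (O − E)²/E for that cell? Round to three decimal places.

14.334

Row total (Pass) = 363; column total (Line 3) = 305; N = 847.
Expected count E = 363 × 305 / 847 = 130.7143.
Contribution = (O − E)²/E = (174 − 130.7143)² / 130.7143 = 14.334.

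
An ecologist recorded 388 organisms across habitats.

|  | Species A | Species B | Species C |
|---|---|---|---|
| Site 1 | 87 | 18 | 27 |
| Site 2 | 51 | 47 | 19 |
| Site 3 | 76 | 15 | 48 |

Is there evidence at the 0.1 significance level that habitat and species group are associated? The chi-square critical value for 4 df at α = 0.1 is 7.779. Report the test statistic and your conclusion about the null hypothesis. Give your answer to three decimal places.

Row totals: 132, 117, 139. Column totals: 214, 80, 94. Grand total N = 388.
Expected counts (row total × column total / N):
  Site 1, Species A: 132×214/388 = 72.8041
  Site 1, Species B: 132×80/388 = 27.2165
  Site 1, Species C: 132×94/388 = 31.9794
  Site 2, Species A: 117×214/388 = 64.5309
  Site 2, Species B: 117×80/388 = 24.1237
  Site 2, Species C: 117×94/388 = 28.3454
  Site 3, Species A: 139×214/388 = 76.6649
  Site 3, Species B: 139×80/388 = 28.6598
  Site 3, Species C: 139×94/388 = 33.6753
Contributions (O − E)²/E:
  (87 − 72.8041)²/72.8041 = 2.7680
  (18 − 27.2165)²/27.2165 = 3.1210
  (27 − 31.9794)²/31.9794 = 0.7753
  (51 − 64.5309)²/64.5309 = 2.8372
  (47 − 24.1237)²/24.1237 = 21.6934
  (19 − 28.3454)²/28.3454 = 3.0812
  (76 − 76.6649)²/76.6649 = 0.0058
  (15 − 28.6598)²/28.6598 = 6.5105
  (48 − 33.6753)²/33.6753 = 6.0934
χ² = 2.7680 + 3.1210 + 0.7753 + 2.8372 + 21.6934 + 3.0812 + 0.0058 + 6.5105 + 6.0934 = 46.886
df = (3−1)(3−1) = 4. Since 46.886 > 7.779, reject the null hypothesis of independence at α = 0.1.

46.886; reject H₀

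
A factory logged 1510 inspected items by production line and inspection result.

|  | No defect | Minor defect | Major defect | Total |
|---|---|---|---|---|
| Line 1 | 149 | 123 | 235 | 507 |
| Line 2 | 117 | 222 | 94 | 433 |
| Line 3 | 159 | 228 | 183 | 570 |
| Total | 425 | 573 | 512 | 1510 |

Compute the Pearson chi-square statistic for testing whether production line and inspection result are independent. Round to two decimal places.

89.10

Grand total N = 1510.
Expected counts (row total × column total / N):
  Line 1, No defect: 507×425/1510 = 142.699
  Line 1, Minor defect: 507×573/1510 = 192.391
  Line 1, Major defect: 507×512/1510 = 171.910
  Line 2, No defect: 433×425/1510 = 121.871
  Line 2, Minor defect: 433×573/1510 = 164.311
  Line 2, Major defect: 433×512/1510 = 146.819
  Line 3, No defect: 570×425/1510 = 160.430
  Line 3, Minor defect: 570×573/1510 = 216.298
  Line 3, Major defect: 570×512/1510 = 193.272
Contributions (O − E)²/E:
  (149 − 142.699)²/142.699 = 0.2782
  (123 − 192.391)²/192.391 = 25.0277
  (235 − 171.910)²/171.910 = 23.1537
  (117 − 121.871)²/121.871 = 0.1947
  (222 − 164.311)²/164.311 = 20.2544
  (94 − 146.819)²/146.819 = 19.0019
  (159 − 160.430)²/160.430 = 0.0127
  (228 − 216.298)²/216.298 = 0.6331
  (183 − 193.272)²/193.272 = 0.5459
χ² = 0.2782 + 25.0277 + 23.1537 + 0.1947 + 20.2544 + 19.0019 + 0.0127 + 0.6331 + 0.5459 = 89.10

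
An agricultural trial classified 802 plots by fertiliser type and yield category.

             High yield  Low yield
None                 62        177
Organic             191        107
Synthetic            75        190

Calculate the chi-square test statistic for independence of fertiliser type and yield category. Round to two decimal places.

105.85

Row totals: 239, 298, 265. Column totals: 328, 474. Grand total N = 802.
Expected counts (row total × column total / N):
  None, High yield: 239×328/802 = 97.746
  None, Low yield: 239×474/802 = 141.254
  Organic, High yield: 298×328/802 = 121.875
  Organic, Low yield: 298×474/802 = 176.125
  Synthetic, High yield: 265×328/802 = 108.379
  Synthetic, Low yield: 265×474/802 = 156.621
Contributions (O − E)²/E:
  (62 − 97.746)²/97.746 = 13.0724
  (177 − 141.254)²/141.254 = 9.0459
  (191 − 121.875)²/121.875 = 39.2063
  (107 − 176.125)²/176.125 = 27.1300
  (75 − 108.379)²/108.379 = 10.2802
  (190 − 156.621)²/156.621 = 7.1137
χ² = 13.0724 + 9.0459 + 39.2063 + 27.1300 + 10.2802 + 7.1137 = 105.85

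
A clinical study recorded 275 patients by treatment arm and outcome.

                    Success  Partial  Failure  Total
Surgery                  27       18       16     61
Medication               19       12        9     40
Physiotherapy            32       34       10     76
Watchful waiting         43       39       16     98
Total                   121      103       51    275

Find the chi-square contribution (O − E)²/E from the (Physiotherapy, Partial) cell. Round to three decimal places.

1.076

Row total (Physiotherapy) = 76; column total (Partial) = 103; N = 275.
Expected count E = 76 × 103 / 275 = 28.4655.
Contribution = (O − E)²/E = (34 − 28.4655)² / 28.4655 = 1.076.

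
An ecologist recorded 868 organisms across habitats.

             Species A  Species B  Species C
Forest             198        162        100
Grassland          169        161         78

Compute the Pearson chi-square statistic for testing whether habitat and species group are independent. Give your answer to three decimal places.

1.905

Row totals: 460, 408. Column totals: 367, 323, 178. Grand total N = 868.
Expected counts (row total × column total / N):
  Forest, Species A: 460×367/868 = 194.4931
  Forest, Species B: 460×323/868 = 171.1751
  Forest, Species C: 460×178/868 = 94.3318
  Grassland, Species A: 408×367/868 = 172.5069
  Grassland, Species B: 408×323/868 = 151.8249
  Grassland, Species C: 408×178/868 = 83.6682
Contributions (O − E)²/E:
  (198 − 194.4931)²/194.4931 = 0.0632
  (162 − 171.1751)²/171.1751 = 0.4918
  (100 − 94.3318)²/94.3318 = 0.3406
  (169 − 172.5069)²/172.5069 = 0.0713
  (161 − 151.8249)²/151.8249 = 0.5545
  (78 − 83.6682)²/83.6682 = 0.3840
χ² = 0.0632 + 0.4918 + 0.3406 + 0.0713 + 0.5545 + 0.3840 = 1.905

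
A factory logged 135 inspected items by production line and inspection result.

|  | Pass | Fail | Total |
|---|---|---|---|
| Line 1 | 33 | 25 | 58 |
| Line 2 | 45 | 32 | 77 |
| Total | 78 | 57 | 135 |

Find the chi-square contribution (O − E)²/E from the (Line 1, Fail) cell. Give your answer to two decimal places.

Row total (Line 1) = 58; column total (Fail) = 57; N = 135.
Expected count E = 58 × 57 / 135 = 24.489.
Contribution = (O − E)²/E = (25 − 24.489)² / 24.489 = 0.01.

0.01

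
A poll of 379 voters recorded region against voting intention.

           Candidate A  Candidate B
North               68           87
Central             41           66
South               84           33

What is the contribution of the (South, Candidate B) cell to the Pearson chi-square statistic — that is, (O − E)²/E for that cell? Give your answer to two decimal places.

10.39

Row total (South) = 117; column total (Candidate B) = 186; N = 379.
Expected count E = 117 × 186 / 379 = 57.420.
Contribution = (O − E)²/E = (33 − 57.420)² / 57.420 = 10.39.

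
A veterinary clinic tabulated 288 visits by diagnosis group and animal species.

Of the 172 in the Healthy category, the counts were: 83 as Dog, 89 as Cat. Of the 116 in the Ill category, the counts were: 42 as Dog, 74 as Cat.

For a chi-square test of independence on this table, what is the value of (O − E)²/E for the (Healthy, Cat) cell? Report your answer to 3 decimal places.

0.716

Row total (Healthy) = 172; column total (Cat) = 163; N = 288.
Expected count E = 172 × 163 / 288 = 97.3472.
Contribution = (O − E)²/E = (89 − 97.3472)² / 97.3472 = 0.716.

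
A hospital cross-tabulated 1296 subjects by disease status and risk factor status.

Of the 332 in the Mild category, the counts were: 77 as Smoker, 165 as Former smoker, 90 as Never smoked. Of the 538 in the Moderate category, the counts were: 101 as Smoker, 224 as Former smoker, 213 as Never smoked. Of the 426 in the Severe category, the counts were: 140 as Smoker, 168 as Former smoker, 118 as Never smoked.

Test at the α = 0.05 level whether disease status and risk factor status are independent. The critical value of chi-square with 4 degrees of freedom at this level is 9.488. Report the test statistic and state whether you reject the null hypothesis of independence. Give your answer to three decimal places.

Row totals: 332, 538, 426. Column totals: 318, 557, 421. Grand total N = 1296.
Expected counts (row total × column total / N):
  Mild, Smoker: 332×318/1296 = 81.4630
  Mild, Former smoker: 332×557/1296 = 142.6883
  Mild, Never smoked: 332×421/1296 = 107.8488
  Moderate, Smoker: 538×318/1296 = 132.0093
  Moderate, Former smoker: 538×557/1296 = 231.2238
  Moderate, Never smoked: 538×421/1296 = 174.7670
  Severe, Smoker: 426×318/1296 = 104.5278
  Severe, Former smoker: 426×557/1296 = 183.0880
  Severe, Never smoked: 426×421/1296 = 138.3843
Contributions (O − E)²/E:
  (77 − 81.4630)²/81.4630 = 0.2445
  (165 − 142.6883)²/142.6883 = 3.4888
  (90 − 107.8488)²/107.8488 = 2.9539
  (101 − 132.0093)²/132.0093 = 7.2842
  (224 − 231.2238)²/231.2238 = 0.2257
  (213 − 174.7670)²/174.7670 = 8.3641
  (140 − 104.5278)²/104.5278 = 12.0377
  (168 − 183.0880)²/183.0880 = 1.2434
  (118 − 138.3843)²/138.3843 = 3.0027
χ² = 0.2445 + 3.4888 + 2.9539 + 7.2842 + 0.2257 + 8.3641 + 12.0377 + 1.2434 + 3.0027 = 38.845
df = (3−1)(3−1) = 4. Since 38.845 > 9.488, reject the null hypothesis of independence at α = 0.05.

38.845; reject H₀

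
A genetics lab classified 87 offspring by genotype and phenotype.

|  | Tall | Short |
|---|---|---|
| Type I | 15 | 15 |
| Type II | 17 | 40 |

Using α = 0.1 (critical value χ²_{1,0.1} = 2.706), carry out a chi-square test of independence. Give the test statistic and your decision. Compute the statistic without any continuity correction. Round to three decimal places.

Row totals: 30, 57. Column totals: 32, 55. Grand total N = 87.
Expected counts (row total × column total / N):
  Type I, Tall: 30×32/87 = 11.0345
  Type I, Short: 30×55/87 = 18.9655
  Type II, Tall: 57×32/87 = 20.9655
  Type II, Short: 57×55/87 = 36.0345
Contributions (O − E)²/E:
  (15 − 11.0345)²/11.0345 = 1.4251
  (15 − 18.9655)²/18.9655 = 0.8291
  (17 − 20.9655)²/20.9655 = 0.7501
  (40 − 36.0345)²/36.0345 = 0.4364
χ² = 1.4251 + 0.8291 + 0.7501 + 0.4364 = 3.441
df = (2−1)(2−1) = 1. Since 3.441 > 2.706, reject the null hypothesis of independence at α = 0.1.

3.441; reject H₀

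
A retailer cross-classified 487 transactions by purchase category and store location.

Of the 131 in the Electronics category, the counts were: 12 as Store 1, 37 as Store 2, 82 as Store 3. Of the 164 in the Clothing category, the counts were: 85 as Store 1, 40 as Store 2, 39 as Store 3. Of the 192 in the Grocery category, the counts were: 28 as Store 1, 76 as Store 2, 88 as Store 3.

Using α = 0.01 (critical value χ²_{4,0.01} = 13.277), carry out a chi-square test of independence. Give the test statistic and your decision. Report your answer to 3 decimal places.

Row totals: 131, 164, 192. Column totals: 125, 153, 209. Grand total N = 487.
Expected counts (row total × column total / N):
  Electronics, Store 1: 131×125/487 = 33.6242
  Electronics, Store 2: 131×153/487 = 41.1561
  Electronics, Store 3: 131×209/487 = 56.2197
  Clothing, Store 1: 164×125/487 = 42.0945
  Clothing, Store 2: 164×153/487 = 51.5236
  Clothing, Store 3: 164×209/487 = 70.3819
  Grocery, Store 1: 192×125/487 = 49.2813
  Grocery, Store 2: 192×153/487 = 60.3203
  Grocery, Store 3: 192×209/487 = 82.3984
Contributions (O − E)²/E:
  (12 − 33.6242)²/33.6242 = 13.9068
  (37 − 41.1561)²/41.1561 = 0.4197
  (82 − 56.2197)²/56.2197 = 11.8219
  (85 − 42.0945)²/42.0945 = 43.7321
  (40 − 51.5236)²/51.5236 = 2.5773
  (39 − 70.3819)²/70.3819 = 13.9926
  (28 − 49.2813)²/49.2813 = 9.1900
  (76 − 60.3203)²/60.3203 = 4.0758
  (88 − 82.3984)²/82.3984 = 0.3808
χ² = 13.9068 + 0.4197 + 11.8219 + 43.7321 + 2.5773 + 13.9926 + 9.1900 + 4.0758 + 0.3808 = 100.097
df = (3−1)(3−1) = 4. Since 100.097 > 13.277, reject the null hypothesis of independence at α = 0.01.

100.097; reject H₀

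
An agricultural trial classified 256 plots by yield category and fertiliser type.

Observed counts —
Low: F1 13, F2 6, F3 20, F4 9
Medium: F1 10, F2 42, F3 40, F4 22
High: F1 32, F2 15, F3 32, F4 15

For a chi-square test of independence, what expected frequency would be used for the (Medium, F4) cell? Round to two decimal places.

20.48

Row total (Medium) = 114; column total (F4) = 46; grand total N = 256.
Expected count = (row total × column total) / N = 114 × 46 / 256 = 20.48.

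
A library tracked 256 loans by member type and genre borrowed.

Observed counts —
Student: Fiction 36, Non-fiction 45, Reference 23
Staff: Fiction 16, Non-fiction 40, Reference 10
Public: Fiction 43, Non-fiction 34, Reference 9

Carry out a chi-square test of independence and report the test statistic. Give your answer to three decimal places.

Row totals: 104, 66, 86. Column totals: 95, 119, 42. Grand total N = 256.
Expected counts (row total × column total / N):
  Student, Fiction: 104×95/256 = 38.5938
  Student, Non-fiction: 104×119/256 = 48.3438
  Student, Reference: 104×42/256 = 17.0625
  Staff, Fiction: 66×95/256 = 24.4922
  Staff, Non-fiction: 66×119/256 = 30.6797
  Staff, Reference: 66×42/256 = 10.8281
  Public, Fiction: 86×95/256 = 31.9141
  Public, Non-fiction: 86×119/256 = 39.9766
  Public, Reference: 86×42/256 = 14.1094
Contributions (O − E)²/E:
  (36 − 38.5938)²/38.5938 = 0.1743
  (45 − 48.3438)²/48.3438 = 0.2313
  (23 − 17.0625)²/17.0625 = 2.0662
  (16 − 24.4922)²/24.4922 = 2.9445
  (40 − 30.6797)²/30.6797 = 2.8314
  (10 − 10.8281)²/10.8281 = 0.0633
  (43 − 31.9141)²/31.9141 = 3.8509
  (34 − 39.9766)²/39.9766 = 0.8935
  (9 − 14.1094)²/14.1094 = 1.8503
χ² = 0.1743 + 0.2313 + 2.0662 + 2.9445 + 2.8314 + 0.0633 + 3.8509 + 0.8935 + 1.8503 = 14.906

14.906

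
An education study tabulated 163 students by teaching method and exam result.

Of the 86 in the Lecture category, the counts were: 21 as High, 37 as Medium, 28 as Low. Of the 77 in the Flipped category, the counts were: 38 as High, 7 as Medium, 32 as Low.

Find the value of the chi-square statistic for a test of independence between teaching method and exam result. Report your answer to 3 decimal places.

25.199

Row totals: 86, 77. Column totals: 59, 44, 60. Grand total N = 163.
Expected counts (row total × column total / N):
  Lecture, High: 86×59/163 = 31.1288
  Lecture, Medium: 86×44/163 = 23.2147
  Lecture, Low: 86×60/163 = 31.6564
  Flipped, High: 77×59/163 = 27.8712
  Flipped, Medium: 77×44/163 = 20.7853
  Flipped, Low: 77×60/163 = 28.3436
Contributions (O − E)²/E:
  (21 − 31.1288)²/31.1288 = 3.2957
  (37 − 23.2147)²/23.2147 = 8.1860
  (28 − 31.6564)²/31.6564 = 0.4223
  (38 − 27.8712)²/27.8712 = 3.6810
  (7 − 20.7853)²/20.7853 = 9.1427
  (32 − 28.3436)²/28.3436 = 0.4717
χ² = 3.2957 + 8.1860 + 0.4223 + 3.6810 + 9.1427 + 0.4717 = 25.199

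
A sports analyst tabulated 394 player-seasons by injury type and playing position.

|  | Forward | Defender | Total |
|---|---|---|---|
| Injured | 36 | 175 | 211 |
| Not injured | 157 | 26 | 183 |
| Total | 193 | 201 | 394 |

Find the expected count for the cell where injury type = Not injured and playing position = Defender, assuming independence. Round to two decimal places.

93.36

Row total (Not injured) = 183; column total (Defender) = 201; grand total N = 394.
Expected count = (row total × column total) / N = 183 × 201 / 394 = 93.36.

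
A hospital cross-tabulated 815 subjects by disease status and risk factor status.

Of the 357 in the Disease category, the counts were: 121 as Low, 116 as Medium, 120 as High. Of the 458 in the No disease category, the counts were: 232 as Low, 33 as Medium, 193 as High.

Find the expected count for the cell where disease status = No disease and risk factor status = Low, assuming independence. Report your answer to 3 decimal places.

Row total (No disease) = 458; column total (Low) = 353; grand total N = 815.
Expected count = (row total × column total) / N = 458 × 353 / 815 = 198.373.

198.373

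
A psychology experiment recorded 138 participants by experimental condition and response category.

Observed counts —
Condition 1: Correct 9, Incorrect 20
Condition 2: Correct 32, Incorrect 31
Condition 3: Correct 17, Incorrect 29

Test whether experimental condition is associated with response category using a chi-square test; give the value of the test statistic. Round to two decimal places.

Row totals: 29, 63, 46. Column totals: 58, 80. Grand total N = 138.
Expected counts (row total × column total / N):
  Condition 1, Correct: 29×58/138 = 12.188
  Condition 1, Incorrect: 29×80/138 = 16.812
  Condition 2, Correct: 63×58/138 = 26.478
  Condition 2, Incorrect: 63×80/138 = 36.522
  Condition 3, Correct: 46×58/138 = 19.333
  Condition 3, Incorrect: 46×80/138 = 26.667
Contributions (O − E)²/E:
  (9 − 12.188)²/12.188 = 0.8339
  (20 − 16.812)²/16.812 = 0.6045
  (32 − 26.478)²/26.478 = 1.1516
  (31 − 36.522)²/36.522 = 0.8349
  (17 − 19.333)²/19.333 = 0.2815
  (29 − 26.667)²/26.667 = 0.2041
χ² = 0.8339 + 0.6045 + 1.1516 + 0.8349 + 0.2815 + 0.2041 = 3.91

3.91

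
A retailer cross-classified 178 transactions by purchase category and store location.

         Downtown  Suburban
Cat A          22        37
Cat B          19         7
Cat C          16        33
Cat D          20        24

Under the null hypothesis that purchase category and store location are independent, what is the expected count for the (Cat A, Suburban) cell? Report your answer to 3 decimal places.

Row total (Cat A) = 59; column total (Suburban) = 101; grand total N = 178.
Expected count = (row total × column total) / N = 59 × 101 / 178 = 33.478.

33.478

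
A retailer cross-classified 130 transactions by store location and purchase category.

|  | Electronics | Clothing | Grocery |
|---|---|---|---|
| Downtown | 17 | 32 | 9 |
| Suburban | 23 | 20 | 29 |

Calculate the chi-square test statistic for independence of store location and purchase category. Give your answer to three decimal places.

12.837

Row totals: 58, 72. Column totals: 40, 52, 38. Grand total N = 130.
Expected counts (row total × column total / N):
  Downtown, Electronics: 58×40/130 = 17.84615
  Downtown, Clothing: 58×52/130 = 23.20000
  Downtown, Grocery: 58×38/130 = 16.95385
  Suburban, Electronics: 72×40/130 = 22.15385
  Suburban, Clothing: 72×52/130 = 28.80000
  Suburban, Grocery: 72×38/130 = 21.04615
Contributions (O − E)²/E:
  (17 − 17.84615)²/17.84615 = 0.0401
  (32 − 23.20000)²/23.20000 = 3.3379
  (9 − 16.95385)²/16.95385 = 3.7315
  (23 − 22.15385)²/22.15385 = 0.0323
  (20 − 28.80000)²/28.80000 = 2.6889
  (29 − 21.04615)²/21.04615 = 3.0060
χ² = 0.0401 + 3.3379 + 3.7315 + 0.0323 + 2.6889 + 3.0060 = 12.837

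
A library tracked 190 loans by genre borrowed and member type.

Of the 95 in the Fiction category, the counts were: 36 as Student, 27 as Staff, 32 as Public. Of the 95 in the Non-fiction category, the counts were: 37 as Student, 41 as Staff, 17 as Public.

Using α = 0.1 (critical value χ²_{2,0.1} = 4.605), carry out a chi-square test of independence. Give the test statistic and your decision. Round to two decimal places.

7.49; reject H₀

Row totals: 95, 95. Column totals: 73, 68, 49. Grand total N = 190.
Expected counts (row total × column total / N):
  Fiction, Student: 95×73/190 = 36.500
  Fiction, Staff: 95×68/190 = 34.000
  Fiction, Public: 95×49/190 = 24.500
  Non-fiction, Student: 95×73/190 = 36.500
  Non-fiction, Staff: 95×68/190 = 34.000
  Non-fiction, Public: 95×49/190 = 24.500
Contributions (O − E)²/E:
  (36 − 36.500)²/36.500 = 0.0068
  (27 − 34.000)²/34.000 = 1.4412
  (32 − 24.500)²/24.500 = 2.2959
  (37 − 36.500)²/36.500 = 0.0068
  (41 − 34.000)²/34.000 = 1.4412
  (17 − 24.500)²/24.500 = 2.2959
χ² = 0.0068 + 1.4412 + 2.2959 + 0.0068 + 1.4412 + 2.2959 = 7.49
df = (2−1)(3−1) = 2. Since 7.49 > 4.605, reject the null hypothesis of independence at α = 0.1.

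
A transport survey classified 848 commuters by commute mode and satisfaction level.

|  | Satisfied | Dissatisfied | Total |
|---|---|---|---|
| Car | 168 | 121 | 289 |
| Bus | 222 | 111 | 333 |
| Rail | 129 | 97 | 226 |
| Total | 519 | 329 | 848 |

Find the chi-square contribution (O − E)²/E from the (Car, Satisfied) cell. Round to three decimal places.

Row total (Car) = 289; column total (Satisfied) = 519; N = 848.
Expected count E = 289 × 519 / 848 = 176.8762.
Contribution = (O − E)²/E = (168 − 176.8762)² / 176.8762 = 0.445.

0.445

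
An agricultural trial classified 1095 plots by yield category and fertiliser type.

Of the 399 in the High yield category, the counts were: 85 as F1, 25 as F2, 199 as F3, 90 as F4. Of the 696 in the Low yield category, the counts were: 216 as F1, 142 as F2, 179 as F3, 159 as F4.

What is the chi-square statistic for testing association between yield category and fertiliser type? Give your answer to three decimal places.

Row totals: 399, 696. Column totals: 301, 167, 378, 249. Grand total N = 1095.
Expected counts (row total × column total / N):
  High yield, F1: 399×301/1095 = 109.6795
  High yield, F2: 399×167/1095 = 60.8521
  High yield, F3: 399×378/1095 = 137.7370
  High yield, F4: 399×249/1095 = 90.7315
  Low yield, F1: 696×301/1095 = 191.3205
  Low yield, F2: 696×167/1095 = 106.1479
  Low yield, F3: 696×378/1095 = 240.2630
  Low yield, F4: 696×249/1095 = 158.2685
Contributions (O − E)²/E:
  (85 − 109.6795)²/109.6795 = 5.5533
  (25 − 60.8521)²/60.8521 = 21.1229
  (199 − 137.7370)²/137.7370 = 27.2487
  (90 − 90.7315)²/90.7315 = 0.0059
  (216 − 191.3205)²/191.3205 = 3.1835
  (142 − 106.1479)²/106.1479 = 12.1093
  (179 − 240.2630)²/240.2630 = 15.6210
  (159 − 158.2685)²/158.2685 = 0.0034
χ² = 5.5533 + 21.1229 + 27.2487 + 0.0059 + 3.1835 + 12.1093 + 15.6210 + 0.0034 = 84.848

84.848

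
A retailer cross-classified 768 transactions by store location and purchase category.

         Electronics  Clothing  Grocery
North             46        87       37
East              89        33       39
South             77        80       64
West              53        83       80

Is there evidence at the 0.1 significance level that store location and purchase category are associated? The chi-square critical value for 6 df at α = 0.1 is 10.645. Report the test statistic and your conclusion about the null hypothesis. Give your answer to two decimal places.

Row totals: 170, 161, 221, 216. Column totals: 265, 283, 220. Grand total N = 768.
Expected counts (row total × column total / N):
  North, Electronics: 170×265/768 = 58.659
  North, Clothing: 170×283/768 = 62.643
  North, Grocery: 170×220/768 = 48.698
  East, Electronics: 161×265/768 = 55.553
  East, Clothing: 161×283/768 = 59.327
  East, Grocery: 161×220/768 = 46.120
  South, Electronics: 221×265/768 = 76.257
  South, Clothing: 221×283/768 = 81.436
  South, Grocery: 221×220/768 = 63.307
  West, Electronics: 216×265/768 = 74.531
  West, Clothing: 216×283/768 = 79.594
  West, Grocery: 216×220/768 = 61.875
Contributions (O − E)²/E:
  (46 − 58.659)²/58.659 = 2.7319
  (87 − 62.643)²/62.643 = 9.4705
  (37 − 48.698)²/48.698 = 2.8100
  (89 − 55.553)²/55.553 = 20.1376
  (33 − 59.327)²/59.327 = 11.6829
  (39 − 46.120)²/46.120 = 1.0992
  (77 − 76.257)²/76.257 = 0.0072
  (80 − 81.436)²/81.436 = 0.0253
  (64 − 63.307)²/63.307 = 0.0076
  (53 − 74.531)²/74.531 = 6.2200
  (83 − 79.594)²/79.594 = 0.1458
  (80 − 61.875)²/61.875 = 5.3093
χ² = 2.7319 + 9.4705 + 2.8100 + 20.1376 + 11.6829 + 1.0992 + 0.0072 + 0.0253 + 0.0076 + 6.2200 + 0.1458 + 5.3093 = 59.65
df = (4−1)(3−1) = 6. Since 59.65 > 10.645, reject the null hypothesis of independence at α = 0.1.

59.65; reject H₀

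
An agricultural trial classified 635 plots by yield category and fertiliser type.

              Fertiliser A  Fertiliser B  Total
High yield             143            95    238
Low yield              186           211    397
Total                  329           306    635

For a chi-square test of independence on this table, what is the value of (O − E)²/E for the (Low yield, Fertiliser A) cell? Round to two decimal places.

1.88

Row total (Low yield) = 397; column total (Fertiliser A) = 329; N = 635.
Expected count E = 397 × 329 / 635 = 205.690.
Contribution = (O − E)²/E = (186 − 205.690)² / 205.690 = 1.88.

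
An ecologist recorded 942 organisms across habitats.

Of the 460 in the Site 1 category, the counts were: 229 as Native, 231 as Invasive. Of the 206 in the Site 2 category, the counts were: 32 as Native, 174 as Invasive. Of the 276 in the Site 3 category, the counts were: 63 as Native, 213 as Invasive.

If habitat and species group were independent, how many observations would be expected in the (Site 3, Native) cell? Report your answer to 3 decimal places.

94.930

Row total (Site 3) = 276; column total (Native) = 324; grand total N = 942.
Expected count = (row total × column total) / N = 276 × 324 / 942 = 94.930.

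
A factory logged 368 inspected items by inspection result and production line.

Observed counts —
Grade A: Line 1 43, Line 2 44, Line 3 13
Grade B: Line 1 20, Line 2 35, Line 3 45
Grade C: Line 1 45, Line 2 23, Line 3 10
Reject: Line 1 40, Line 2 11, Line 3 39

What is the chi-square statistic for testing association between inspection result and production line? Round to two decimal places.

Row totals: 100, 100, 78, 90. Column totals: 148, 113, 107. Grand total N = 368.
Expected counts (row total × column total / N):
  Grade A, Line 1: 100×148/368 = 40.2174
  Grade A, Line 2: 100×113/368 = 30.7065
  Grade A, Line 3: 100×107/368 = 29.0761
  Grade B, Line 1: 100×148/368 = 40.2174
  Grade B, Line 2: 100×113/368 = 30.7065
  Grade B, Line 3: 100×107/368 = 29.0761
  Grade C, Line 1: 78×148/368 = 31.3696
  Grade C, Line 2: 78×113/368 = 23.9511
  Grade C, Line 3: 78×107/368 = 22.6793
  Reject, Line 1: 90×148/368 = 36.1957
  Reject, Line 2: 90×113/368 = 27.6359
  Reject, Line 3: 90×107/368 = 26.1685
Contributions (O − E)²/E:
  (43 − 40.2174)²/40.2174 = 0.1925
  (44 − 30.7065)²/30.7065 = 5.7550
  (13 − 29.0761)²/29.0761 = 8.8884
  (20 − 40.2174)²/40.2174 = 10.1633
  (35 − 30.7065)²/30.7065 = 0.6003
  (45 − 29.0761)²/29.0761 = 8.7209
  (45 − 31.3696)²/31.3696 = 5.9225
  (23 − 23.9511)²/23.9511 = 0.0378
  (10 − 22.6793)²/22.6793 = 7.0886
  (40 − 36.1957)²/36.1957 = 0.3998
  (11 − 27.6359)²/27.6359 = 10.0143
  (39 − 26.1685)²/26.1685 = 6.2918
χ² = 0.1925 + 5.7550 + 8.8884 + 10.1633 + 0.6003 + 8.7209 + 5.9225 + 0.0378 + 7.0886 + 0.3998 + 10.0143 + 6.2918 = 64.08

64.08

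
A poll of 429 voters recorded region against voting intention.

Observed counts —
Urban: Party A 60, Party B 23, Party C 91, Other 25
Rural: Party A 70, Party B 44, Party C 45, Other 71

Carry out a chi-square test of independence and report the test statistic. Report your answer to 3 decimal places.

42.936

Row totals: 199, 230. Column totals: 130, 67, 136, 96. Grand total N = 429.
Expected counts (row total × column total / N):
  Urban, Party A: 199×130/429 = 60.30303
  Urban, Party B: 199×67/429 = 31.07925
  Urban, Party C: 199×136/429 = 63.08625
  Urban, Other: 199×96/429 = 44.53147
  Rural, Party A: 230×130/429 = 69.69697
  Rural, Party B: 230×67/429 = 35.92075
  Rural, Party C: 230×136/429 = 72.91375
  Rural, Other: 230×96/429 = 51.46853
Contributions (O − E)²/E:
  (60 − 60.30303)²/60.30303 = 0.0015
  (23 − 31.07925)²/31.07925 = 2.1003
  (91 − 63.08625)²/63.08625 = 12.3510
  (25 − 44.53147)²/44.53147 = 8.5665
  (70 − 69.69697)²/69.69697 = 0.0013
  (44 − 35.92075)²/35.92075 = 1.8172
  (45 − 72.91375)²/72.91375 = 10.6863
  (71 − 51.46853)²/51.46853 = 7.4119
χ² = 0.0015 + 2.1003 + 12.3510 + 8.5665 + 0.0013 + 1.8172 + 10.6863 + 7.4119 = 42.936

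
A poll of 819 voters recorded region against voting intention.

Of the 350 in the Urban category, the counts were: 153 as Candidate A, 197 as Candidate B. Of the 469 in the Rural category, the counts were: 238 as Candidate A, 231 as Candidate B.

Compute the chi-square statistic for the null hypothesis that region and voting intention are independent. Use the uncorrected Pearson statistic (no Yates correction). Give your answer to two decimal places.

Row totals: 350, 469. Column totals: 391, 428. Grand total N = 819.
Expected counts (row total × column total / N):
  Urban, Candidate A: 350×391/819 = 167.094
  Urban, Candidate B: 350×428/819 = 182.906
  Rural, Candidate A: 469×391/819 = 223.906
  Rural, Candidate B: 469×428/819 = 245.094
Contributions (O − E)²/E:
  (153 − 167.094)²/167.094 = 1.1888
  (197 − 182.906)²/182.906 = 1.0860
  (238 − 223.906)²/223.906 = 0.8872
  (231 − 245.094)²/245.094 = 0.8105
χ² = 1.1888 + 1.0860 + 0.8872 + 0.8105 = 3.97

3.97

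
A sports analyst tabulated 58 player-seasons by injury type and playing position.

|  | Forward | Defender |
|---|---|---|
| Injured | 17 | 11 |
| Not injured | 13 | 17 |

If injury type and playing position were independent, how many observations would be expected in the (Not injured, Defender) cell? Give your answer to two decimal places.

14.48

Row total (Not injured) = 30; column total (Defender) = 28; grand total N = 58.
Expected count = (row total × column total) / N = 30 × 28 / 58 = 14.48.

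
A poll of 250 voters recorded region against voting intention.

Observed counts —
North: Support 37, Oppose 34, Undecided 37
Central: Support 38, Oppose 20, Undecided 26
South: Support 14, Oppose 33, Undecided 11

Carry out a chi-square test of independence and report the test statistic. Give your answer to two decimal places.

Row totals: 108, 84, 58. Column totals: 89, 87, 74. Grand total N = 250.
Expected counts (row total × column total / N):
  North, Support: 108×89/250 = 38.448
  North, Oppose: 108×87/250 = 37.584
  North, Undecided: 108×74/250 = 31.968
  Central, Support: 84×89/250 = 29.904
  Central, Oppose: 84×87/250 = 29.232
  Central, Undecided: 84×74/250 = 24.864
  South, Support: 58×89/250 = 20.648
  South, Oppose: 58×87/250 = 20.184
  South, Undecided: 58×74/250 = 17.168
Contributions (O − E)²/E:
  (37 − 38.448)²/38.448 = 0.0545
  (34 − 37.584)²/37.584 = 0.3418
  (37 − 31.968)²/31.968 = 0.7921
  (38 − 29.904)²/29.904 = 2.1919
  (20 − 29.232)²/29.232 = 2.9156
  (26 − 24.864)²/24.864 = 0.0519
  (14 − 20.648)²/20.648 = 2.1404
  (33 − 20.184)²/20.184 = 8.1376
  (11 − 17.168)²/17.168 = 2.2160
χ² = 0.0545 + 0.3418 + 0.7921 + 2.1919 + 2.9156 + 0.0519 + 2.1404 + 8.1376 + 2.2160 = 18.84

18.84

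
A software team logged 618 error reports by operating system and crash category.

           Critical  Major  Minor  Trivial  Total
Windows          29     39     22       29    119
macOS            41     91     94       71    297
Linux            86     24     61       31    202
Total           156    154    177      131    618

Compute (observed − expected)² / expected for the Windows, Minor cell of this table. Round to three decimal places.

4.283

Row total (Windows) = 119; column total (Minor) = 177; N = 618.
Expected count E = 119 × 177 / 618 = 34.08252.
Contribution = (O − E)²/E = (22 − 34.08252)² / 34.08252 = 4.283.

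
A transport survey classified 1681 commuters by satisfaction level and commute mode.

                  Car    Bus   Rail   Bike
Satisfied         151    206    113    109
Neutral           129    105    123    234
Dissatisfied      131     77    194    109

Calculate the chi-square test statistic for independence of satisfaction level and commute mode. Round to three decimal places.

Row totals: 579, 591, 511. Column totals: 411, 388, 430, 452. Grand total N = 1681.
Expected counts (row total × column total / N):
  Satisfied, Car: 579×411/1681 = 141.5640
  Satisfied, Bus: 579×388/1681 = 133.6419
  Satisfied, Rail: 579×430/1681 = 148.1083
  Satisfied, Bike: 579×452/1681 = 155.6859
  Neutral, Car: 591×411/1681 = 144.4979
  Neutral, Bus: 591×388/1681 = 136.4117
  Neutral, Rail: 591×430/1681 = 151.1779
  Neutral, Bike: 591×452/1681 = 158.9126
  Dissatisfied, Car: 511×411/1681 = 124.9381
  Dissatisfied, Bus: 511×388/1681 = 117.9465
  Dissatisfied, Rail: 511×430/1681 = 130.7139
  Dissatisfied, Bike: 511×452/1681 = 137.4015
Contributions (O − E)²/E:
  (151 − 141.5640)²/141.5640 = 0.6290
  (206 − 133.6419)²/133.6419 = 39.1770
  (113 − 148.1083)²/148.1083 = 8.3222
  (109 − 155.6859)²/155.6859 = 13.9998
  (129 − 144.4979)²/144.4979 = 1.6622
  (105 − 136.4117)²/136.4117 = 7.2332
  (123 − 151.1779)²/151.1779 = 5.2521
  (234 − 158.9126)²/158.9126 = 35.4794
  (131 − 124.9381)²/124.9381 = 0.2941
  (77 − 117.9465)²/117.9465 = 14.2151
  (194 − 130.7139)²/130.7139 = 30.6404
  (109 − 137.4015)²/137.4015 = 5.8707
χ² = 0.6290 + 39.1770 + 8.3222 + 13.9998 + 1.6622 + 7.2332 + 5.2521 + 35.4794 + 0.2941 + 14.2151 + 30.6404 + 5.8707 = 162.775

162.775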